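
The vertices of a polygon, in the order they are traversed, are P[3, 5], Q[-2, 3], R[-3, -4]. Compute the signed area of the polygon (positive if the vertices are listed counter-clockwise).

16.5

Cross-terms: 19, 17, -3  ⇒  Σ = 33
Signed area = Σ/2 = 16.5 (positive ⇒ counter-clockwise traversal).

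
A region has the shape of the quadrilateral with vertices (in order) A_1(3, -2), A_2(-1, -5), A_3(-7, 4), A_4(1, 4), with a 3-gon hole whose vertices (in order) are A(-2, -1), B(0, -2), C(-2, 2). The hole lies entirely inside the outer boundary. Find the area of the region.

48

Outer boundary:
Σ = (-17) + (-39) + (-32) + (-14) = -102
Area = |Σ|/2 = 51.
Hole:
Apply the surveyor's formula: 2A = Σ (x_i·y_{i+1} − x_{i+1}·y_i), indices taken mod 3.
Σ = (4) + (-4) + (6) = 6
Area = |Σ|/2 = 3.
Net area = 51 − 3 = 48.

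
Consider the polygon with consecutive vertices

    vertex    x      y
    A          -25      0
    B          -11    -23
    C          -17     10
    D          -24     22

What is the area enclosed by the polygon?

Σ = (575) + (-501) + (-134) + (550) = 490
Area = |Σ|/2 = 245.

245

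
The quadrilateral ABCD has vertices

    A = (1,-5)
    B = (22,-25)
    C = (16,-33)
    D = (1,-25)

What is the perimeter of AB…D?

76

|AB| = √((21)² + (-20)²) = √841 = 29
|BC| = √((-6)² + (-8)²) = √100 = 10
|CD| = √((-15)² + (8)²) = √289 = 17
|DA| = √((0)² + (20)²) = √400 = 20
Perimeter = 29 + 10 + 17 + 20 = 76.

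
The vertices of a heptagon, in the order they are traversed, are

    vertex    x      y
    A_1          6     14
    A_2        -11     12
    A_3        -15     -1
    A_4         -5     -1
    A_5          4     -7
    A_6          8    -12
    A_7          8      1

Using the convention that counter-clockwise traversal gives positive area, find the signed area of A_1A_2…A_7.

Apply Gauss's area formula: 2A = Σ (x_i·y_{i+1} − x_{i+1}·y_i), indices taken mod 7.
A_1→A_2: (6)(12) − (-11)(14) = 226
A_2→A_3: (-11)(-1) − (-15)(12) = 191
A_3→A_4: (-15)(-1) − (-5)(-1) = 10
A_4→A_5: (-5)(-7) − (4)(-1) = 39
A_5→A_6: (4)(-12) − (8)(-7) = 8
A_6→A_7: (8)(1) − (8)(-12) = 104
A_7→A_1: (8)(14) − (6)(1) = 106
Σ = 684
Signed area = Σ/2 = 342 (positive ⇒ counter-clockwise traversal).

342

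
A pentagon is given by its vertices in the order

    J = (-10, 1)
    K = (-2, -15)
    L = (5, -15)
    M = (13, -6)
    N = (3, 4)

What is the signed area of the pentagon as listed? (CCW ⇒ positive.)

267.5

Σ = (152) + (105) + (165) + (70) + (43) = 535
Signed area = Σ/2 = 267.5 (positive ⇒ counter-clockwise traversal).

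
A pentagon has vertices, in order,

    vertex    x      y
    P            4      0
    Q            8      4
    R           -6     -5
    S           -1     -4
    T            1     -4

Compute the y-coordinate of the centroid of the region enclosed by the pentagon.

Apply the surveyor's formula. First the cross-terms c_i = x_i·y_{i+1} − x_{i+1}·y_i:
  16, -16, 19, 8, 16  ⇒  2A = 43, A = 21.5.
Then Σ (y_i + y_{i+1})·c_i = -219, so ȳ = -219 / (6·21.5) = -73/43.

-73/43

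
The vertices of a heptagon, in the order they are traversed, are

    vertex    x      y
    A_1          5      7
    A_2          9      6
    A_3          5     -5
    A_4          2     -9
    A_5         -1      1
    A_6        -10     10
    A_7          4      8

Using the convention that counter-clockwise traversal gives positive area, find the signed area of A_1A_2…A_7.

Apply the shoelace (surveyor's) formula: 2A = Σ (x_i·y_{i+1} − x_{i+1}·y_i), indices taken mod 7.
Σ = (-33) + (-75) + (-35) + (-7) + (0) + (-120) + (-12) = -282
Signed area = Σ/2 = -141 (negative ⇒ clockwise traversal).

-141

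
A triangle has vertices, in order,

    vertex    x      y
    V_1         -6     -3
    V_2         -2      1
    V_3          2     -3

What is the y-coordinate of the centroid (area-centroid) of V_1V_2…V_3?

Apply the shoelace formula. First the cross-terms c_i = x_i·y_{i+1} − x_{i+1}·y_i:
  -12, 4, -24  ⇒  2A = -32, A = -16.
Then Σ (y_i + y_{i+1})·c_i = 160, so ȳ = 160 / (6·(-16)) = -5/3.

-5/3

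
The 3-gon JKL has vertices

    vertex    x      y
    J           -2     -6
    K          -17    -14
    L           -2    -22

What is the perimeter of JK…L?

|JK| = √((-15)² + (-8)²) = √289 = 17
|KL| = √((15)² + (-8)²) = √289 = 17
|LJ| = √((0)² + (16)²) = √256 = 16
Perimeter = 17 + 17 + 16 = 50.

50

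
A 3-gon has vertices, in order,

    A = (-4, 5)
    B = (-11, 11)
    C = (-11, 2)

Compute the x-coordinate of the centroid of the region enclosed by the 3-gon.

Apply the shoelace formula. First the cross-terms c_i = x_i·y_{i+1} − x_{i+1}·y_i:
  11, 99, -47  ⇒  2A = 63, A = 31.5.
Then Σ (x_i + x_{i+1})·c_i = -1638, so x̄ = -1638 / (6·31.5) = -26/3.

-26/3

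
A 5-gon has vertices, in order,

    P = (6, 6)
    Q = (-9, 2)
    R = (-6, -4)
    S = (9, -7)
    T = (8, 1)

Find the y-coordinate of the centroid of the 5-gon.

-174/299

Apply the shoelace formula. First the cross-terms c_i = x_i·y_{i+1} − x_{i+1}·y_i:
  66, 48, 78, 65, 42  ⇒  2A = 299, A = 149.5.
Then Σ (y_i + y_{i+1})·c_i = -522, so ȳ = -522 / (6·149.5) = -174/299.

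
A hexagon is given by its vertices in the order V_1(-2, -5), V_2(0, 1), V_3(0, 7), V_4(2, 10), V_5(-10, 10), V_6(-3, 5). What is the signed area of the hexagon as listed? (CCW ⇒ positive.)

Apply the shoelace (surveyor's) formula: 2A = Σ (x_i·y_{i+1} − x_{i+1}·y_i), indices taken mod 6.
Σ = (-2) + (0) + (-14) + (120) + (-20) + (25) = 109
Signed area = Σ/2 = 54.5 (positive ⇒ counter-clockwise traversal).

54.5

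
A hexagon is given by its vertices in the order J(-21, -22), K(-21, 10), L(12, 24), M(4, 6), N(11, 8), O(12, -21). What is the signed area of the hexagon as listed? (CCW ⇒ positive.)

Σ = (-672) + (-624) + (-24) + (-34) + (-327) + (-705) = -2386
Signed area = Σ/2 = -1193 (negative ⇒ clockwise traversal).

-1193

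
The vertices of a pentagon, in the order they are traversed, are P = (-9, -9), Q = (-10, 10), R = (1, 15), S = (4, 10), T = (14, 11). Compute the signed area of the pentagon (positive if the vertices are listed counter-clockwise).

Apply the shoelace (surveyor's) formula: 2A = Σ (x_i·y_{i+1} − x_{i+1}·y_i), indices taken mod 5.
P→Q: (-9)(10) − (-10)(-9) = -180
Q→R: (-10)(15) − (1)(10) = -160
R→S: (1)(10) − (4)(15) = -50
S→T: (4)(11) − (14)(10) = -96
T→P: (14)(-9) − (-9)(11) = -27
Σ = -513
Signed area = Σ/2 = -256.5 (negative ⇒ clockwise traversal).

-256.5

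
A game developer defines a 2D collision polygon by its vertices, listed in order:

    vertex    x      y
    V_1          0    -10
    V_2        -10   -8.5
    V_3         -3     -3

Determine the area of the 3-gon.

Apply the shoelace formula: 2A = Σ (x_i·y_{i+1} − x_{i+1}·y_i), indices taken mod 3.
Σ = (-100) + (4.5) + (30) = -65.5
Area = |Σ|/2 = 32.75.

32.75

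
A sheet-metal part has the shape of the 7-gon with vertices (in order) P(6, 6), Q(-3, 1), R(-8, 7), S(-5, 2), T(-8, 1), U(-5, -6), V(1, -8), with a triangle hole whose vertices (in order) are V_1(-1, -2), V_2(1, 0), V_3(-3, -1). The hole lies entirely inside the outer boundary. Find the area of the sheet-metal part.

Outer boundary:
Apply the shoelace formula: 2A = Σ (x_i·y_{i+1} − x_{i+1}·y_i), indices taken mod 7.
Σ = (24) + (-13) + (19) + (11) + (53) + (46) + (54) = 194
Area = |Σ|/2 = 97.
Hole:
Apply the shoelace (surveyor's) formula: 2A = Σ (x_i·y_{i+1} − x_{i+1}·y_i), indices taken mod 3.
V_1→V_2: (-1)(0) − (1)(-2) = 2
V_2→V_3: (1)(-1) − (-3)(0) = -1
V_3→V_1: (-3)(-2) − (-1)(-1) = 5
Σ = 6
Area = |Σ|/2 = 3.
Net area = 97 − 3 = 94.

94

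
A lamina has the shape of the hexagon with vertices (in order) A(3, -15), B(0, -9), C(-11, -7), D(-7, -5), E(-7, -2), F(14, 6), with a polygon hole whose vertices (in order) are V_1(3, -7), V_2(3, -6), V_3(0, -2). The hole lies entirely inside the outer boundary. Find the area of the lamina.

Outer boundary:
Cross-terms: -27, -99, 6, -21, -14, -228  ⇒  Σ = -383
Area = |Σ|/2 = 191.5.
Hole:
Apply the shoelace (surveyor's) formula: 2A = Σ (x_i·y_{i+1} − x_{i+1}·y_i), indices taken mod 3.
V_1→V_2: (3)(-6) − (3)(-7) = 3
V_2→V_3: (3)(-2) − (0)(-6) = -6
V_3→V_1: (0)(-7) − (3)(-2) = 6
Σ = 3
Area = |Σ|/2 = 1.5.
Net area = 191.5 − 1.5 = 190.

190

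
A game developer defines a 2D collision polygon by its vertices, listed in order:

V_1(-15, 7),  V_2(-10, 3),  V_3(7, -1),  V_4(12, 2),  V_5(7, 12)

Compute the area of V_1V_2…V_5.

199.5

Apply Gauss's area formula: 2A = Σ (x_i·y_{i+1} − x_{i+1}·y_i), indices taken mod 5.
V_1→V_2: (-15)(3) − (-10)(7) = 25
V_2→V_3: (-10)(-1) − (7)(3) = -11
V_3→V_4: (7)(2) − (12)(-1) = 26
V_4→V_5: (12)(12) − (7)(2) = 130
V_5→V_1: (7)(7) − (-15)(12) = 229
Σ = 399
Area = |Σ|/2 = 199.5.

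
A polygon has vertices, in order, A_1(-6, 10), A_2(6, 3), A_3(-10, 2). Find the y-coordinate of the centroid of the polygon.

Apply the surveyor's formula. First the cross-terms c_i = x_i·y_{i+1} − x_{i+1}·y_i:
  -78, 42, -88  ⇒  2A = -124, A = -62.
Then Σ (y_i + y_{i+1})·c_i = -1860, so ȳ = -1860 / (6·(-62)) = 5.

5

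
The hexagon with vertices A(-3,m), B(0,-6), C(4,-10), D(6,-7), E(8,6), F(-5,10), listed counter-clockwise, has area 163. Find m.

The doubled signed area Σ (x_i y_{i+1} − x_{i+1} y_i) is linear in m.
With m=0 it equals 306; the coefficient of m is -5 (from the two edges through A).
So -5·m + 306 = 2·163 = 326 ⇒ m = -4.

-4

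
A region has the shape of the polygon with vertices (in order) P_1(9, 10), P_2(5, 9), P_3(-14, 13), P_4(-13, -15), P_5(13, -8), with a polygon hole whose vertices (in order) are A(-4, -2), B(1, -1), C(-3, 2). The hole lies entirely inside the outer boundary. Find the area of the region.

541.5

Outer boundary:
Σ = (31) + (191) + (379) + (299) + (202) = 1102
Area = |Σ|/2 = 551.
Hole:
Σ = (6) + (-1) + (14) = 19
Area = |Σ|/2 = 9.5.
Net area = 551 − 9.5 = 541.5.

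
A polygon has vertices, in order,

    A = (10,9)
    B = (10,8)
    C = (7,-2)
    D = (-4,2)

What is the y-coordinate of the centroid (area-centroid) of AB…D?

207/68

Apply the shoelace formula. First the cross-terms c_i = x_i·y_{i+1} − x_{i+1}·y_i:
  -10, -76, 6, -56  ⇒  2A = -136, A = -68.
Then Σ (y_i + y_{i+1})·c_i = -1242, so ȳ = -1242 / (6·(-68)) = 207/68.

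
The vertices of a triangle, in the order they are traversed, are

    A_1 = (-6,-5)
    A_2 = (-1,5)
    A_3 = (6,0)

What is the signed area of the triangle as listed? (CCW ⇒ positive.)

-47.5

Apply the shoelace formula: 2A = Σ (x_i·y_{i+1} − x_{i+1}·y_i), indices taken mod 3.
A_1→A_2: (-6)(5) − (-1)(-5) = -35
A_2→A_3: (-1)(0) − (6)(5) = -30
A_3→A_1: (6)(-5) − (-6)(0) = -30
Σ = -95
Signed area = Σ/2 = -47.5 (negative ⇒ clockwise traversal).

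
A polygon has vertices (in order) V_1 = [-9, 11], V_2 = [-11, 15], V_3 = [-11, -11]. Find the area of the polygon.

26

Apply Gauss's area formula: 2A = Σ (x_i·y_{i+1} − x_{i+1}·y_i), indices taken mod 3.
Cross-terms: -14, 286, -220  ⇒  Σ = 52
Area = |Σ|/2 = 26.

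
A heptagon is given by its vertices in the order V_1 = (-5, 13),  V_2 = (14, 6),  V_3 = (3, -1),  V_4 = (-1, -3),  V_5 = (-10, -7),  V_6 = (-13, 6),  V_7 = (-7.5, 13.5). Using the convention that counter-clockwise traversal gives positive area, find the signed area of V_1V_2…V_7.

Cross-terms: -212, -32, -10, -23, -151, -130.5, -30  ⇒  Σ = -588.5
Signed area = Σ/2 = -294.25 (negative ⇒ clockwise traversal).

-294.25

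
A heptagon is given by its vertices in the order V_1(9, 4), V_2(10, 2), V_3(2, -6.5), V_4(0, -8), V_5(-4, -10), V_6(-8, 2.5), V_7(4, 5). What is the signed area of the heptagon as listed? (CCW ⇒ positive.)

Apply the shoelace formula: 2A = Σ (x_i·y_{i+1} − x_{i+1}·y_i), indices taken mod 7.
Σ = (-22) + (-69) + (-16) + (-32) + (-90) + (-50) + (-29) = -308
Signed area = Σ/2 = -154 (negative ⇒ clockwise traversal).

-154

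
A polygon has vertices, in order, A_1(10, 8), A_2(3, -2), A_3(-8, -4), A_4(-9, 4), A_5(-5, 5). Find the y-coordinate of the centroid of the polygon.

497/255

Apply Gauss's area formula. First the cross-terms c_i = x_i·y_{i+1} − x_{i+1}·y_i:
  -44, -28, -68, -25, -90  ⇒  2A = -255, A = -127.5.
Then Σ (y_i + y_{i+1})·c_i = -1491, so ȳ = -1491 / (6·(-127.5)) = 497/255.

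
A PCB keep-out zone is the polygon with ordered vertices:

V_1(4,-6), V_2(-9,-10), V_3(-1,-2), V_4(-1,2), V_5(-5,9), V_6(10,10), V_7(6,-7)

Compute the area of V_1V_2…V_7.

183.5

Apply the shoelace formula: 2A = Σ (x_i·y_{i+1} − x_{i+1}·y_i), indices taken mod 7.
Cross-terms: -94, 8, -4, 1, -140, -130, -8  ⇒  Σ = -367
Area = |Σ|/2 = 183.5.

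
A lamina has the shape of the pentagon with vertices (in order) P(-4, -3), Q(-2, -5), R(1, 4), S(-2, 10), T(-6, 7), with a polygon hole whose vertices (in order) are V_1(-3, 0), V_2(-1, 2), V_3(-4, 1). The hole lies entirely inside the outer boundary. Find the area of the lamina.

Outer boundary:
Apply the shoelace (surveyor's) formula: 2A = Σ (x_i·y_{i+1} − x_{i+1}·y_i), indices taken mod 5.
Cross-terms: 14, -3, 18, 46, 46  ⇒  Σ = 121
Area = |Σ|/2 = 60.5.
Hole:
Apply the surveyor's formula: 2A = Σ (x_i·y_{i+1} − x_{i+1}·y_i), indices taken mod 3.
Σ = (-6) + (7) + (3) = 4
Area = |Σ|/2 = 2.
Net area = 60.5 − 2 = 58.5.

58.5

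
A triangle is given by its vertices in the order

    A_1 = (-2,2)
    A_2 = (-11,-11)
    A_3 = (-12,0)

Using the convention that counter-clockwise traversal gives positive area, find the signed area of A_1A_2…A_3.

Apply the shoelace formula: 2A = Σ (x_i·y_{i+1} − x_{i+1}·y_i), indices taken mod 3.
Σ = (44) + (-132) + (-24) = -112
Signed area = Σ/2 = -56 (negative ⇒ clockwise traversal).

-56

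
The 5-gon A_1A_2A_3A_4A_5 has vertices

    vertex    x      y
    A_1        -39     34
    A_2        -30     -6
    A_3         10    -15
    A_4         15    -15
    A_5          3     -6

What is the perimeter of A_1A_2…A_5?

160

|A_1A_2| = √((9)² + (-40)²) = √1681 = 41
|A_2A_3| = √((40)² + (-9)²) = √1681 = 41
|A_3A_4| = √((5)² + (0)²) = √25 = 5
|A_4A_5| = √((-12)² + (9)²) = √225 = 15
|A_5A_1| = √((-42)² + (40)²) = √3364 = 58
Perimeter = 41 + 41 + 5 + 15 + 58 = 160.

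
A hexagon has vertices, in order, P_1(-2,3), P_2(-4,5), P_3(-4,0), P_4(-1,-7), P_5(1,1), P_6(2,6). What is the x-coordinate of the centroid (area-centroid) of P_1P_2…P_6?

-50/39

Apply the shoelace formula. First the cross-terms c_i = x_i·y_{i+1} − x_{i+1}·y_i:
  2, 20, 28, 6, 4, 18  ⇒  2A = 78, A = 39.
Then Σ (x_i + x_{i+1})·c_i = -300, so x̄ = -300 / (6·39) = -50/39.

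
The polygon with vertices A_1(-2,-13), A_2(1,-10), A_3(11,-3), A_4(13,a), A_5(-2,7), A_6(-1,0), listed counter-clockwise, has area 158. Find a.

2

Write out the shoelace sum; only the two edges meeting at A_4 involve a:
2·Area = [(11·a − 13·(-3)) + (13·7 − (-2)·a)] + 160
       = 13·a + 290 = 316
⇒ a = 2.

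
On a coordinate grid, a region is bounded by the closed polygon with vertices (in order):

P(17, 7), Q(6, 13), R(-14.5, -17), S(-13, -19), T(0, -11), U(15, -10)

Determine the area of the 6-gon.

451.5

Apply the shoelace (surveyor's) formula: 2A = Σ (x_i·y_{i+1} − x_{i+1}·y_i), indices taken mod 6.
Σ = (179) + (86.5) + (54.5) + (143) + (165) + (275) = 903
Area = |Σ|/2 = 451.5.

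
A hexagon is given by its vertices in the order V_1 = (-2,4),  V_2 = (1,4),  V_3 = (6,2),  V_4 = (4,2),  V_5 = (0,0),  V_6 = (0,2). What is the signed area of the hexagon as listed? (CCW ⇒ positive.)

Apply the shoelace (surveyor's) formula: 2A = Σ (x_i·y_{i+1} − x_{i+1}·y_i), indices taken mod 6.
Σ = (-12) + (-22) + (4) + (0) + (0) + (4) = -26
Signed area = Σ/2 = -13 (negative ⇒ clockwise traversal).

-13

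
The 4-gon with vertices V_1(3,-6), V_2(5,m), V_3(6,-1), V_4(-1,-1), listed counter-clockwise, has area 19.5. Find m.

Write out the shoelace sum; only the two edges meeting at V_2 involve m:
2·Area = [(3·m − 5·(-6)) + (5·(-1) − 6·m)] + 2
       = -3·m + 27 = 39
⇒ m = -4.

-4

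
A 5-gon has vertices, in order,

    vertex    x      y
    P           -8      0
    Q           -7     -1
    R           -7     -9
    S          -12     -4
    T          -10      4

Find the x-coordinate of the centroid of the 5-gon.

Apply the surveyor's formula. First the cross-terms c_i = x_i·y_{i+1} − x_{i+1}·y_i:
  8, 56, -80, -88, 32  ⇒  2A = -72, A = -36.
Then Σ (x_i + x_{i+1})·c_i = 1976, so x̄ = 1976 / (6·(-36)) = -247/27.

-247/27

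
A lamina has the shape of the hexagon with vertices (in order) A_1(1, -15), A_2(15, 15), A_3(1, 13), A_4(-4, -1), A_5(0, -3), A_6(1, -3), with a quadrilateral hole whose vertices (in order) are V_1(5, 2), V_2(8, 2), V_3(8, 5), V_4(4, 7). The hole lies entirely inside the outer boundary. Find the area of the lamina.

223.5

Outer boundary:
Apply the shoelace (surveyor's) formula: 2A = Σ (x_i·y_{i+1} − x_{i+1}·y_i), indices taken mod 6.
Σ = (240) + (180) + (51) + (12) + (3) + (-12) = 474
Area = |Σ|/2 = 237.
Hole:
Apply the shoelace (surveyor's) formula: 2A = Σ (x_i·y_{i+1} − x_{i+1}·y_i), indices taken mod 4.
V_1→V_2: (5)(2) − (8)(2) = -6
V_2→V_3: (8)(5) − (8)(2) = 24
V_3→V_4: (8)(7) − (4)(5) = 36
V_4→V_1: (4)(2) − (5)(7) = -27
Σ = 27
Area = |Σ|/2 = 13.5.
Net area = 237 − 13.5 = 223.5.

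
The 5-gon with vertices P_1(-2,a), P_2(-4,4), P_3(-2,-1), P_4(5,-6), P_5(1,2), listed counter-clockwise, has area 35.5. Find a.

The doubled signed area Σ (x_i y_{i+1} − x_{i+1} y_i) is linear in a.
With a=0 it equals 41; the coefficient of a is 5 (from the two edges through P_1).
So 5·a + 41 = 2·35.5 = 71 ⇒ a = 6.

6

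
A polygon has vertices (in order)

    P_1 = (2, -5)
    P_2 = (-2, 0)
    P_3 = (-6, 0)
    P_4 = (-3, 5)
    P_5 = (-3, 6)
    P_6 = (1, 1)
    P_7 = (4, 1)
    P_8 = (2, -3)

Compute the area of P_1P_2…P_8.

36.5

Apply the shoelace (surveyor's) formula: 2A = Σ (x_i·y_{i+1} − x_{i+1}·y_i), indices taken mod 8.
P_1→P_2: (2)(0) − (-2)(-5) = -10
P_2→P_3: (-2)(0) − (-6)(0) = 0
P_3→P_4: (-6)(5) − (-3)(0) = -30
P_4→P_5: (-3)(6) − (-3)(5) = -3
P_5→P_6: (-3)(1) − (1)(6) = -9
P_6→P_7: (1)(1) − (4)(1) = -3
P_7→P_8: (4)(-3) − (2)(1) = -14
P_8→P_1: (2)(-5) − (2)(-3) = -4
Σ = -73
Area = |Σ|/2 = 36.5.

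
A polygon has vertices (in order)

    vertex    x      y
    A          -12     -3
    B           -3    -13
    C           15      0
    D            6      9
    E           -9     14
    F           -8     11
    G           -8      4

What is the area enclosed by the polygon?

Apply the shoelace formula: 2A = Σ (x_i·y_{i+1} − x_{i+1}·y_i), indices taken mod 7.
A→B: (-12)(-13) − (-3)(-3) = 147
B→C: (-3)(0) − (15)(-13) = 195
C→D: (15)(9) − (6)(0) = 135
D→E: (6)(14) − (-9)(9) = 165
E→F: (-9)(11) − (-8)(14) = 13
F→G: (-8)(4) − (-8)(11) = 56
G→A: (-8)(-3) − (-12)(4) = 72
Σ = 783
Area = |Σ|/2 = 391.5.

391.5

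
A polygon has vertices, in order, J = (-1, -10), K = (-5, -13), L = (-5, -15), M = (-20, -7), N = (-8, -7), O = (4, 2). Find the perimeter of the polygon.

64

|JK| = √((-4)² + (-3)²) = √25 = 5
|KL| = √((0)² + (-2)²) = √4 = 2
|LM| = √((-15)² + (8)²) = √289 = 17
|MN| = √((12)² + (0)²) = √144 = 12
|NO| = √((12)² + (9)²) = √225 = 15
|OJ| = √((-5)² + (-12)²) = √169 = 13
Perimeter = 5 + 2 + 17 + 12 + 15 + 13 = 64.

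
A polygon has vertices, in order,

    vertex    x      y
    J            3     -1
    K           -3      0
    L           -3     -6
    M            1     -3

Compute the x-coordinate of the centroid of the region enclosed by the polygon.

Apply Gauss's area formula. First the cross-terms c_i = x_i·y_{i+1} − x_{i+1}·y_i:
  -3, 18, 15, 8  ⇒  2A = 38, A = 19.
Then Σ (x_i + x_{i+1})·c_i = -106, so x̄ = -106 / (6·19) = -53/57.

-53/57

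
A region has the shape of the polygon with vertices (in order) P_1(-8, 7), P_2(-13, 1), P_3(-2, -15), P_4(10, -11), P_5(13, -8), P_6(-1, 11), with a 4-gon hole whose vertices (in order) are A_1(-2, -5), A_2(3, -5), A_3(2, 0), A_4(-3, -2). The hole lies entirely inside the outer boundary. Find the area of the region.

344.5

Outer boundary:
Apply Gauss's area formula: 2A = Σ (x_i·y_{i+1} − x_{i+1}·y_i), indices taken mod 6.
P_1→P_2: (-8)(1) − (-13)(7) = 83
P_2→P_3: (-13)(-15) − (-2)(1) = 197
P_3→P_4: (-2)(-11) − (10)(-15) = 172
P_4→P_5: (10)(-8) − (13)(-11) = 63
P_5→P_6: (13)(11) − (-1)(-8) = 135
P_6→P_1: (-1)(7) − (-8)(11) = 81
Σ = 731
Area = |Σ|/2 = 365.5.
Hole:
A_1→A_2: (-2)(-5) − (3)(-5) = 25
A_2→A_3: (3)(0) − (2)(-5) = 10
A_3→A_4: (2)(-2) − (-3)(0) = -4
A_4→A_1: (-3)(-5) − (-2)(-2) = 11
Σ = 42
Area = |Σ|/2 = 21.
Net area = 365.5 − 21 = 344.5.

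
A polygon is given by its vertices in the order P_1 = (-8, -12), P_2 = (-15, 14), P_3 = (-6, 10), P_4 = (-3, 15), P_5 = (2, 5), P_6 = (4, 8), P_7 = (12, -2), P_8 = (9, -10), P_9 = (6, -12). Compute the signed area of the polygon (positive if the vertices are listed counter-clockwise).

Apply Gauss's area formula: 2A = Σ (x_i·y_{i+1} − x_{i+1}·y_i), indices taken mod 9.
Cross-terms: -292, -66, -60, -45, -4, -104, -102, -48, -168  ⇒  Σ = -889
Signed area = Σ/2 = -444.5 (negative ⇒ clockwise traversal).

-444.5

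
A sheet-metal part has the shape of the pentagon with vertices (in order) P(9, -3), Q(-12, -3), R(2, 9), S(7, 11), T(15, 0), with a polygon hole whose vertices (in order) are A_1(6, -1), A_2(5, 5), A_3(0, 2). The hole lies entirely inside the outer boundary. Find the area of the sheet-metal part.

191.5

Outer boundary:
Apply the shoelace formula: 2A = Σ (x_i·y_{i+1} − x_{i+1}·y_i), indices taken mod 5.
Σ = (-63) + (-102) + (-41) + (-165) + (-45) = -416
Area = |Σ|/2 = 208.
Hole:
Apply Gauss's area formula: 2A = Σ (x_i·y_{i+1} − x_{i+1}·y_i), indices taken mod 3.
Σ = (35) + (10) + (-12) = 33
Area = |Σ|/2 = 16.5.
Net area = 208 − 16.5 = 191.5.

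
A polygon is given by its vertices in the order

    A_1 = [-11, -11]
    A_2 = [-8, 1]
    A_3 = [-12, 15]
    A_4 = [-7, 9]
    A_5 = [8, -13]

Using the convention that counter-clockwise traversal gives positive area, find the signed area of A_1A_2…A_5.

-211

Σ = (-99) + (-108) + (-3) + (19) + (-231) = -422
Signed area = Σ/2 = -211 (negative ⇒ clockwise traversal).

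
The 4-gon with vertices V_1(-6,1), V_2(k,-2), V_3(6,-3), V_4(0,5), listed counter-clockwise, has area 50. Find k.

-4

The doubled signed area Σ (x_i y_{i+1} − x_{i+1} y_i) is linear in k.
With k=0 it equals 84; the coefficient of k is -4 (from the two edges through V_2).
So -4·k + 84 = 2·50 = 100 ⇒ k = -4.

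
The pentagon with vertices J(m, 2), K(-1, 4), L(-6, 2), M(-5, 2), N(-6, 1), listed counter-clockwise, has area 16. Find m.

Write out the shoelace sum; only the two edges meeting at J involve m:
2·Area = [((-6)·2 − m·1) + (m·4 − (-1)·2)] + 27
       = 3·m + 17 = 32
⇒ m = 5.

5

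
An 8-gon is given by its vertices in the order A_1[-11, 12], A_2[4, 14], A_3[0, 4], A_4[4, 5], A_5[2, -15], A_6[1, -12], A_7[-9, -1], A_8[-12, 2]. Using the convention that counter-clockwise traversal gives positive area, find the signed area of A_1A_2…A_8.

Apply the shoelace formula: 2A = Σ (x_i·y_{i+1} − x_{i+1}·y_i), indices taken mod 8.
Cross-terms: -202, 16, -16, -70, -9, -109, -30, -122  ⇒  Σ = -542
Signed area = Σ/2 = -271 (negative ⇒ clockwise traversal).

-271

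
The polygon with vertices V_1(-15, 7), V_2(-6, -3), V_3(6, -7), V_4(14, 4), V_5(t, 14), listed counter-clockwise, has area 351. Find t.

9

The doubled signed area Σ (x_i y_{i+1} − x_{i+1} y_i) is linear in t.
With t=0 it equals 675; the coefficient of t is 3 (from the two edges through V_5).
So 3·t + 675 = 2·351 = 702 ⇒ t = 9.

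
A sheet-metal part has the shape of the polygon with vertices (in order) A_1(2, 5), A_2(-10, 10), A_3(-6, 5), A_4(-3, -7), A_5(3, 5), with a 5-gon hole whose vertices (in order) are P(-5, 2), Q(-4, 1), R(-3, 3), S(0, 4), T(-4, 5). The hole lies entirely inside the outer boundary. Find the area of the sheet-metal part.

Outer boundary:
Apply Gauss's area formula: 2A = Σ (x_i·y_{i+1} − x_{i+1}·y_i), indices taken mod 5.
Cross-terms: 70, 10, 57, 6, 5  ⇒  Σ = 148
Area = |Σ|/2 = 74.
Hole:
Apply the surveyor's formula: 2A = Σ (x_i·y_{i+1} − x_{i+1}·y_i), indices taken mod 5.
Σ = (3) + (-9) + (-12) + (16) + (17) = 15
Area = |Σ|/2 = 7.5.
Net area = 74 − 7.5 = 66.5.

66.5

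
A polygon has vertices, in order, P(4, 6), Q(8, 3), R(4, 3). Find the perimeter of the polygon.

|PQ| = √((4)² + (-3)²) = √25 = 5
|QR| = √((-4)² + (0)²) = √16 = 4
|RP| = √((0)² + (3)²) = √9 = 3
Perimeter = 5 + 4 + 3 = 12.

12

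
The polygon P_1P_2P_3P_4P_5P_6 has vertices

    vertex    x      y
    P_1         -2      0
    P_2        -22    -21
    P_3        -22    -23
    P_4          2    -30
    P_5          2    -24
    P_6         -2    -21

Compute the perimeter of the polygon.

88

|P_1P_2| = √((-20)² + (-21)²) = √841 = 29
|P_2P_3| = √((0)² + (-2)²) = √4 = 2
|P_3P_4| = √((24)² + (-7)²) = √625 = 25
|P_4P_5| = √((0)² + (6)²) = √36 = 6
|P_5P_6| = √((-4)² + (3)²) = √25 = 5
|P_6P_1| = √((0)² + (21)²) = √441 = 21
Perimeter = 29 + 2 + 25 + 6 + 5 + 21 = 88.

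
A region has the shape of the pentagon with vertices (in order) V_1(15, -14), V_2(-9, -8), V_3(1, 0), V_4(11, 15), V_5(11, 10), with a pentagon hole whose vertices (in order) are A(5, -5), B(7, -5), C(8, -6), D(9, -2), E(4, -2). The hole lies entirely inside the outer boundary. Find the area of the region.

278

Outer boundary:
Apply the surveyor's formula: 2A = Σ (x_i·y_{i+1} − x_{i+1}·y_i), indices taken mod 5.
Σ = (-246) + (8) + (15) + (-55) + (-304) = -582
Area = |Σ|/2 = 291.
Hole:
Σ = (10) + (-2) + (38) + (-10) + (-10) = 26
Area = |Σ|/2 = 13.
Net area = 291 − 13 = 278.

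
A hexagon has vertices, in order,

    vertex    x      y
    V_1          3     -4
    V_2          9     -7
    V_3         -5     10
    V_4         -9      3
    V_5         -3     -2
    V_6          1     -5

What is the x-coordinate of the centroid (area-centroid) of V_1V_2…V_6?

Apply the shoelace (surveyor's) formula. First the cross-terms c_i = x_i·y_{i+1} − x_{i+1}·y_i:
  15, 55, 75, 27, 17, 11  ⇒  2A = 200, A = 100.
Then Σ (x_i + x_{i+1})·c_i = -964, so x̄ = -964 / (6·100) = -241/150.

-241/150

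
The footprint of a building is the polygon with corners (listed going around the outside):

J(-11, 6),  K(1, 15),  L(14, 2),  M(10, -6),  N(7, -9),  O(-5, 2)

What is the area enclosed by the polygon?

Apply Gauss's area formula: 2A = Σ (x_i·y_{i+1} − x_{i+1}·y_i), indices taken mod 6.
J→K: (-11)(15) − (1)(6) = -171
K→L: (1)(2) − (14)(15) = -208
L→M: (14)(-6) − (10)(2) = -104
M→N: (10)(-9) − (7)(-6) = -48
N→O: (7)(2) − (-5)(-9) = -31
O→J: (-5)(6) − (-11)(2) = -8
Σ = -570
Area = |Σ|/2 = 285.

285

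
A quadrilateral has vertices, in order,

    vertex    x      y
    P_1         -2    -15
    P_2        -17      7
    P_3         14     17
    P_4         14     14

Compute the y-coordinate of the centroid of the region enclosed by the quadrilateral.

Apply the surveyor's formula. First the cross-terms c_i = x_i·y_{i+1} − x_{i+1}·y_i:
  -269, -387, -42, -182  ⇒  2A = -880, A = -440.
Then Σ (y_i + y_{i+1})·c_i = -8256, so ȳ = -8256 / (6·(-440)) = 172/55.

172/55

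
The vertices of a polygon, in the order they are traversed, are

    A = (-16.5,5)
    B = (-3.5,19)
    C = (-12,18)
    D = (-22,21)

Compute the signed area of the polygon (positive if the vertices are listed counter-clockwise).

Σ = (-296) + (165) + (144) + (236.5) = 249.5
Signed area = Σ/2 = 124.75 (positive ⇒ counter-clockwise traversal).

124.75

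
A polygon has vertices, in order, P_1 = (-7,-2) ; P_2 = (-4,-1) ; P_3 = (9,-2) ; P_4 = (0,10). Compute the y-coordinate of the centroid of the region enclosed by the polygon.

7/3

Apply the surveyor's formula. First the cross-terms c_i = x_i·y_{i+1} − x_{i+1}·y_i:
  -1, 17, 90, 70  ⇒  2A = 176, A = 88.
Then Σ (y_i + y_{i+1})·c_i = 1232, so ȳ = 1232 / (6·88) = 7/3.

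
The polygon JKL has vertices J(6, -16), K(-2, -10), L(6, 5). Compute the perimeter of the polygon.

48

|JK| = √((-8)² + (6)²) = √100 = 10
|KL| = √((8)² + (15)²) = √289 = 17
|LJ| = √((0)² + (-21)²) = √441 = 21
Perimeter = 10 + 17 + 21 = 48.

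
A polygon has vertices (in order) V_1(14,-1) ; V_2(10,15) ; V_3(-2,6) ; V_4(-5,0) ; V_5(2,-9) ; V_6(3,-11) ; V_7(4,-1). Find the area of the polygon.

Apply the surveyor's formula: 2A = Σ (x_i·y_{i+1} − x_{i+1}·y_i), indices taken mod 7.
Cross-terms: 220, 90, 30, 45, 5, 41, 10  ⇒  Σ = 441
Area = |Σ|/2 = 220.5.

220.5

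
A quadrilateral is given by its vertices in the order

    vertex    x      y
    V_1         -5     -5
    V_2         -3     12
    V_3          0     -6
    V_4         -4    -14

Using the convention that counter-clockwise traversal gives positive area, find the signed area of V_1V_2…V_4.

-65.5

Apply the surveyor's formula: 2A = Σ (x_i·y_{i+1} − x_{i+1}·y_i), indices taken mod 4.
Σ = (-75) + (18) + (-24) + (-50) = -131
Signed area = Σ/2 = -65.5 (negative ⇒ clockwise traversal).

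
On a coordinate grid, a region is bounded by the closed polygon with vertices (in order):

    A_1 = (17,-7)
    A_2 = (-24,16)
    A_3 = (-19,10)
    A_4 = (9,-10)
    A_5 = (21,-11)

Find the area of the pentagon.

209.5

Apply the shoelace (surveyor's) formula: 2A = Σ (x_i·y_{i+1} − x_{i+1}·y_i), indices taken mod 5.
Σ = (104) + (64) + (100) + (111) + (40) = 419
Area = |Σ|/2 = 209.5.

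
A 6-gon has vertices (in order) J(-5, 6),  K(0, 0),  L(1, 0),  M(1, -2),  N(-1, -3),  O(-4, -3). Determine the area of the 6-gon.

27.5

Cross-terms: 0, 0, -2, -5, -9, -39  ⇒  Σ = -55
Area = |Σ|/2 = 27.5.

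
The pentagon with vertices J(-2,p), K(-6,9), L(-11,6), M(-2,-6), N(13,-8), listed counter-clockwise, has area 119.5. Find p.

The doubled signed area Σ (x_i y_{i+1} − x_{i+1} y_i) is linear in p.
With p=0 it equals 201; the coefficient of p is 19 (from the two edges through J).
So 19·p + 201 = 2·119.5 = 239 ⇒ p = 2.

2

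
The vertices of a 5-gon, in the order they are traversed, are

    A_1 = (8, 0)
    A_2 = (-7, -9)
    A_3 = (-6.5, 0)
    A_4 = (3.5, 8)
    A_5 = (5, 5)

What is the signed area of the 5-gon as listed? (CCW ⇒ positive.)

-122.5

Apply the shoelace formula: 2A = Σ (x_i·y_{i+1} − x_{i+1}·y_i), indices taken mod 5.
Cross-terms: -72, -58.5, -52, -22.5, -40  ⇒  Σ = -245
Signed area = Σ/2 = -122.5 (negative ⇒ clockwise traversal).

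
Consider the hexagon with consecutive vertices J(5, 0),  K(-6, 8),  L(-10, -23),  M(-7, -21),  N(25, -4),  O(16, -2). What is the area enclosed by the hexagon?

442

Apply the surveyor's formula: 2A = Σ (x_i·y_{i+1} − x_{i+1}·y_i), indices taken mod 6.
Cross-terms: 40, 218, 49, 553, 14, 10  ⇒  Σ = 884
Area = |Σ|/2 = 442.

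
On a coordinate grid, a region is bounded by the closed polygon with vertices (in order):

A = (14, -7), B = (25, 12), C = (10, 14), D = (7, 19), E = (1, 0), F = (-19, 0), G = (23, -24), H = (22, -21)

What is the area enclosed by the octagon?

Apply the shoelace formula: 2A = Σ (x_i·y_{i+1} − x_{i+1}·y_i), indices taken mod 8.
Σ = (343) + (230) + (92) + (-19) + (0) + (456) + (45) + (140) = 1287
Area = |Σ|/2 = 643.5.

643.5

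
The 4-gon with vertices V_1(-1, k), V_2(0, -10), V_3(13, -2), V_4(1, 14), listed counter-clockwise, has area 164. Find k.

The doubled signed area Σ (x_i y_{i+1} − x_{i+1} y_i) is linear in k.
With k=0 it equals 338; the coefficient of k is 1 (from the two edges through V_1).
So 1·k + 338 = 2·164 = 328 ⇒ k = -10.

-10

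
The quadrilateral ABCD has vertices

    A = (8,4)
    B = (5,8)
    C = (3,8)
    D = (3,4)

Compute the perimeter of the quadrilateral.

|AB| = √((-3)² + (4)²) = √25 = 5
|BC| = √((-2)² + (0)²) = √4 = 2
|CD| = √((0)² + (-4)²) = √16 = 4
|DA| = √((5)² + (0)²) = √25 = 5
Perimeter = 5 + 2 + 4 + 5 = 16.

16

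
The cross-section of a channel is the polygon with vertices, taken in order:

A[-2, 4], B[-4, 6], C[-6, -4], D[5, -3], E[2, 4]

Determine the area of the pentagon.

Apply the surveyor's formula: 2A = Σ (x_i·y_{i+1} − x_{i+1}·y_i), indices taken mod 5.
Σ = (4) + (52) + (38) + (26) + (16) = 136
Area = |Σ|/2 = 68.

68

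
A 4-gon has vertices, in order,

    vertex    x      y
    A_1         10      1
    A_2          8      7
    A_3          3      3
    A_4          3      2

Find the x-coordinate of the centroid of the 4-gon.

182/27

Apply the shoelace (surveyor's) formula. First the cross-terms c_i = x_i·y_{i+1} − x_{i+1}·y_i:
  62, 3, -3, -17  ⇒  2A = 45, A = 22.5.
Then Σ (x_i + x_{i+1})·c_i = 910, so x̄ = 910 / (6·22.5) = 182/27.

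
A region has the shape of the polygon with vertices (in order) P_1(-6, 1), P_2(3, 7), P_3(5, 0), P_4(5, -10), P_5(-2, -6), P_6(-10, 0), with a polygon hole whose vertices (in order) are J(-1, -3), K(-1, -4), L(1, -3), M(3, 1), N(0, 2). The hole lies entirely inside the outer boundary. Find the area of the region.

112

Outer boundary:
Cross-terms: -45, -35, -50, -50, -60, -10  ⇒  Σ = -250
Area = |Σ|/2 = 125.
Hole:
Σ = (1) + (7) + (10) + (6) + (2) = 26
Area = |Σ|/2 = 13.
Net area = 125 − 13 = 112.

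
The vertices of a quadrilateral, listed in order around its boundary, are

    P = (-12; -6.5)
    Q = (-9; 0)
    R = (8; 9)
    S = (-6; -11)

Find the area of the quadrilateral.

133.25

Apply Gauss's area formula: 2A = Σ (x_i·y_{i+1} − x_{i+1}·y_i), indices taken mod 4.
Cross-terms: -58.5, -81, -34, -93  ⇒  Σ = -266.5
Area = |Σ|/2 = 133.25.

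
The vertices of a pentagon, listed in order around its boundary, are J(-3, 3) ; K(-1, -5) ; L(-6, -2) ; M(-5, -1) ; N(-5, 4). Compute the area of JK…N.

21

Apply the shoelace formula: 2A = Σ (x_i·y_{i+1} − x_{i+1}·y_i), indices taken mod 5.
Σ = (18) + (-28) + (-4) + (-25) + (-3) = -42
Area = |Σ|/2 = 21.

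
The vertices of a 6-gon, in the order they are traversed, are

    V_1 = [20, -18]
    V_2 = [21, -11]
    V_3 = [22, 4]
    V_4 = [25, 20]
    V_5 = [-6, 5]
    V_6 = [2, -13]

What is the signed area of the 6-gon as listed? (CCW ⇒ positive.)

Apply the shoelace (surveyor's) formula: 2A = Σ (x_i·y_{i+1} − x_{i+1}·y_i), indices taken mod 6.
Σ = (158) + (326) + (340) + (245) + (68) + (224) = 1361
Signed area = Σ/2 = 680.5 (positive ⇒ counter-clockwise traversal).

680.5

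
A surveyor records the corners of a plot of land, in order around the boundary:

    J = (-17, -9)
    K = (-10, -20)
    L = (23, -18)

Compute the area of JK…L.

188.5

Apply the shoelace (surveyor's) formula: 2A = Σ (x_i·y_{i+1} − x_{i+1}·y_i), indices taken mod 3.
Σ = (250) + (640) + (-513) = 377
Area = |Σ|/2 = 188.5.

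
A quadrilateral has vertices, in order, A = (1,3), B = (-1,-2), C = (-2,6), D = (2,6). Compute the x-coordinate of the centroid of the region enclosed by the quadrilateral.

Apply the shoelace formula. First the cross-terms c_i = x_i·y_{i+1} − x_{i+1}·y_i:
  1, -10, -24, 0  ⇒  2A = -33, A = -16.5.
Then Σ (x_i + x_{i+1})·c_i = 30, so x̄ = 30 / (6·(-16.5)) = -10/33.

-10/33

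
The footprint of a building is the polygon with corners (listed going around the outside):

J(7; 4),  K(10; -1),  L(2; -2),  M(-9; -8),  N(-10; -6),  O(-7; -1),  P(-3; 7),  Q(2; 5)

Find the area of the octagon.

Σ = (-47) + (-18) + (-34) + (-26) + (-32) + (-52) + (-29) + (-27) = -265
Area = |Σ|/2 = 132.5.

132.5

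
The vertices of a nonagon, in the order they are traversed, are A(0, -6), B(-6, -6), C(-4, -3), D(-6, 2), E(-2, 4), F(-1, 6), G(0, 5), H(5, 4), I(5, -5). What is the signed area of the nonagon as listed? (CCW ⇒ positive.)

Apply the surveyor's formula: 2A = Σ (x_i·y_{i+1} − x_{i+1}·y_i), indices taken mod 9.
A→B: (0)(-6) − (-6)(-6) = -36
B→C: (-6)(-3) − (-4)(-6) = -6
C→D: (-4)(2) − (-6)(-3) = -26
D→E: (-6)(4) − (-2)(2) = -20
E→F: (-2)(6) − (-1)(4) = -8
F→G: (-1)(5) − (0)(6) = -5
G→H: (0)(4) − (5)(5) = -25
H→I: (5)(-5) − (5)(4) = -45
I→A: (5)(-6) − (0)(-5) = -30
Σ = -201
Signed area = Σ/2 = -100.5 (negative ⇒ clockwise traversal).

-100.5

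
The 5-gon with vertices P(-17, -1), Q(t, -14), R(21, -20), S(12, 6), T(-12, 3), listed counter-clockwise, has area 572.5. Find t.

-4

Write out the shoelace sum; only the two edges meeting at Q involve t:
2·Area = [((-17)·(-14) − t·(-1)) + (t·(-20) − 21·(-14))] + 537
       = -19·t + 1069 = 1145
⇒ t = -4.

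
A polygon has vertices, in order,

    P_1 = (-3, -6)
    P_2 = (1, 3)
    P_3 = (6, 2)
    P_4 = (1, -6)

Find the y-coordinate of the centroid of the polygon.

Apply the surveyor's formula. First the cross-terms c_i = x_i·y_{i+1} − x_{i+1}·y_i:
  -3, -16, -38, -24  ⇒  2A = -81, A = -40.5.
Then Σ (y_i + y_{i+1})·c_i = 369, so ȳ = 369 / (6·(-40.5)) = -41/27.

-41/27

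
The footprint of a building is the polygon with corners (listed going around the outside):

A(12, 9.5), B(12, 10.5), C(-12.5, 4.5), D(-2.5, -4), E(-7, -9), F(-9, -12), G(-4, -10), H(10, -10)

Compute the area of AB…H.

326.5

Apply the shoelace (surveyor's) formula: 2A = Σ (x_i·y_{i+1} − x_{i+1}·y_i), indices taken mod 8.
A→B: (12)(10.5) − (12)(9.5) = 12
B→C: (12)(4.5) − (-12.5)(10.5) = 185.25
C→D: (-12.5)(-4) − (-2.5)(4.5) = 61.25
D→E: (-2.5)(-9) − (-7)(-4) = -5.5
E→F: (-7)(-12) − (-9)(-9) = 3
F→G: (-9)(-10) − (-4)(-12) = 42
G→H: (-4)(-10) − (10)(-10) = 140
H→A: (10)(9.5) − (12)(-10) = 215
Σ = 653
Area = |Σ|/2 = 326.5.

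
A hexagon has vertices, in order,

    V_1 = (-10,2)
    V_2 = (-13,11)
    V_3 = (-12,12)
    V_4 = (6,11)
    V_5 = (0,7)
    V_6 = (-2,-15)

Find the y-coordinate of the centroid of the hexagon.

3

Apply the surveyor's formula. First the cross-terms c_i = x_i·y_{i+1} − x_{i+1}·y_i:
  -84, -24, -204, 42, 14, -154  ⇒  2A = -410, A = -205.
Then Σ (y_i + y_{i+1})·c_i = -3690, so ȳ = -3690 / (6·(-205)) = 3.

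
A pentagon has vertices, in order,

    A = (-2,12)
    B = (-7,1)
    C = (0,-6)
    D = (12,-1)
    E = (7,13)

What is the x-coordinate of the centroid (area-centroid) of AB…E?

497/201

Apply the surveyor's formula. First the cross-terms c_i = x_i·y_{i+1} − x_{i+1}·y_i:
  82, 42, 72, 163, 110  ⇒  2A = 469, A = 234.5.
Then Σ (x_i + x_{i+1})·c_i = 3479, so x̄ = 3479 / (6·234.5) = 497/201.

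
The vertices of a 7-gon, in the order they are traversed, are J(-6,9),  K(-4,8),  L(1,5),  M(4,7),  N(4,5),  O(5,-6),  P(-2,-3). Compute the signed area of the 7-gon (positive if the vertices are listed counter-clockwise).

-86.5

Apply the surveyor's formula: 2A = Σ (x_i·y_{i+1} − x_{i+1}·y_i), indices taken mod 7.
Cross-terms: -12, -28, -13, -8, -49, -27, -36  ⇒  Σ = -173
Signed area = Σ/2 = -86.5 (negative ⇒ clockwise traversal).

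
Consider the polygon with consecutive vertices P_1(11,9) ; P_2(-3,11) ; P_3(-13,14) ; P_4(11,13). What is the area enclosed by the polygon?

Σ = (148) + (101) + (-323) + (-44) = -118
Area = |Σ|/2 = 59.

59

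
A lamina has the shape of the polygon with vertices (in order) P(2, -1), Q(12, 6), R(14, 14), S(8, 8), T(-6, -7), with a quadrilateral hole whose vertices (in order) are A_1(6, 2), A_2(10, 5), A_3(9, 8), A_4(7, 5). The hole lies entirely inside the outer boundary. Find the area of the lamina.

51

Outer boundary:
Apply the shoelace (surveyor's) formula: 2A = Σ (x_i·y_{i+1} − x_{i+1}·y_i), indices taken mod 5.
Σ = (24) + (84) + (0) + (-8) + (20) = 120
Area = |Σ|/2 = 60.
Hole:
Σ = (10) + (35) + (-11) + (-16) = 18
Area = |Σ|/2 = 9.
Net area = 60 − 9 = 51.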